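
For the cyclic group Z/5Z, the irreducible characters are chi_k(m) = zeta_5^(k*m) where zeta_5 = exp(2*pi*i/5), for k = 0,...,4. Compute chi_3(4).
chi_3(4) = zeta_5^12 = exp(4*I*pi/5)

Derivation: chi_3(4) = zeta_5^(3*4) = zeta_5^12. Since zeta_5^5 = 1, this equals zeta_5^2 = exp(2*pi*i*2/5) = exp(4*I*pi/5).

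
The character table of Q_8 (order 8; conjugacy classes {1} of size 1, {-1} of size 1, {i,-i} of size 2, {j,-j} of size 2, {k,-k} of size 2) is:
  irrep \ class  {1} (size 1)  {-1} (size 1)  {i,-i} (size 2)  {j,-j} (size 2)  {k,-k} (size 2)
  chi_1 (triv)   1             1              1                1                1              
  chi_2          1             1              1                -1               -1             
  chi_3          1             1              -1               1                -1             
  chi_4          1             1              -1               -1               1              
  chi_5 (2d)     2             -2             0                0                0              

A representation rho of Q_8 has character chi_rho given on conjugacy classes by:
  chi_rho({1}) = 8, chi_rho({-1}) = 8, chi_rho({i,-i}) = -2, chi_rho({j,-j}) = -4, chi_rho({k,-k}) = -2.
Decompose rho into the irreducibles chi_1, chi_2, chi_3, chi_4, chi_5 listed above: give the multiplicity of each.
Multiplicities: chi_1: 0, chi_2: 3, chi_3: 2, chi_4: 3, chi_5: 0.

Explanation: Use <chi_rho, chi> = (1/|G|) sum_C |C| * chi_rho(C) * conj(chi(C)) with |G| = 8 for each irreducible chi in the table:
  <chi_rho, chi_1> = (1/8)[1*(8)*conj(1) + 1*(8)*conj(1) + 2*(-2)*conj(1) + 2*(-4)*conj(1) + 2*(-2)*conj(1)]
      = (1/8)[(8) + (8) + (-4) + (-8) + (-4)] = 0/8 = 0
  <chi_rho, chi_2> = (1/8)[1*(8)*conj(1) + 1*(8)*conj(1) + 2*(-2)*conj(1) + 2*(-4)*conj(-1) + 2*(-2)*conj(-1)]
      = (1/8)[(8) + (8) + (-4) + (8) + (4)] = 24/8 = 3
  <chi_rho, chi_3> = (1/8)[1*(8)*conj(1) + 1*(8)*conj(1) + 2*(-2)*conj(-1) + 2*(-4)*conj(1) + 2*(-2)*conj(-1)]
      = (1/8)[(8) + (8) + (4) + (-8) + (4)] = 16/8 = 2
  <chi_rho, chi_4> = (1/8)[1*(8)*conj(1) + 1*(8)*conj(1) + 2*(-2)*conj(-1) + 2*(-4)*conj(-1) + 2*(-2)*conj(1)]
      = (1/8)[(8) + (8) + (4) + (8) + (-4)] = 24/8 = 3
  <chi_rho, chi_5> = (1/8)[1*(8)*conj(2) + 1*(8)*conj(-2) + 2*(-2)*conj(0) + 2*(-4)*conj(0) + 2*(-2)*conj(0)]
      = (1/8)[(16) + (-16) + (0) + (0) + (0)] = 0/8 = 0
Dimension check: dim(rho) = sum (mult * dim) = 0*1 + 3*1 + 2*1 + 3*1 + 0*2 = 8 = chi_rho(e) = 8.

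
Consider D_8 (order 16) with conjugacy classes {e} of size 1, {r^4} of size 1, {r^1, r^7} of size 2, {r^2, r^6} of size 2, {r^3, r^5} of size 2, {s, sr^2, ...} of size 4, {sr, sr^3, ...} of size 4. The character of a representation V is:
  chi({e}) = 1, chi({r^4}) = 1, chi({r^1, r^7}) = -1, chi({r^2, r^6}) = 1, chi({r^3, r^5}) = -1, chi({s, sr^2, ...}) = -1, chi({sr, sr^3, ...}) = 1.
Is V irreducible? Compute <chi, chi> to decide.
Irreducible: <chi, chi> = 1.

Working: <chi, chi> = (1/|G|) sum_C |C| * |chi(C)|^2 = (1/16)[1*|1|^2 + 1*|1|^2 + 2*|-1|^2 + 2*|1|^2 + 2*|-1|^2 + 4*|-1|^2 + 4*|1|^2]
  = (1/16)[(1) + (1) + (2) + (2) + (2) + (4) + (4)] = 16/16 = 1.
A character is irreducible iff <chi, chi> = 1, so this representation is irreducible.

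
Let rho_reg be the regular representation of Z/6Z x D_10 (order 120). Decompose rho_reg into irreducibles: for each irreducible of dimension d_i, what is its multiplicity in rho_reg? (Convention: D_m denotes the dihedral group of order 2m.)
Each irreducible V_i of dimension d_i appears with multiplicity d_i, i.e. rho_reg = (direct sum over all irreducibles V_i) d_i V_i. The irreducible dimensions for Z/6Z x D_10 are 1, 1, 1, 1, 1, 1, 1, 1, 1, 1, 1, 1, 1, 1, 1, 1, 1, 1, 1, 1, 1, 1, 1, 1, 2, 2, 2, 2, 2, 2, 2, 2, 2, 2, 2, 2, 2, 2, 2, 2, 2, 2, 2, 2, 2, 2, 2, 2: 24 irreducibles of dimension 1, each with multiplicity 1; 24 irreducibles of dimension 2, each with multiplicity 2. Total dimension 24*1*1 + 24*2*2 = 120 = |G|.

Proof sketch: General theorem: in the regular representation of a finite group G, each irreducible appears with multiplicity equal to its dimension. Check: dim(rho_reg) = sum d_i^2 = 1 + 1 + 1 + 1 + 1 + 1 + 1 + 1 + 1 + 1 + 1 + 1 + 1 + 1 + 1 + 1 + 1 + 1 + 1 + 1 + 1 + 1 + 1 + 1 + 4 + 4 + 4 + 4 + 4 + 4 + 4 + 4 + 4 + 4 + 4 + 4 + 4 + 4 + 4 + 4 + 4 + 4 + 4 + 4 + 4 + 4 + 4 + 4 = 120 = |G|.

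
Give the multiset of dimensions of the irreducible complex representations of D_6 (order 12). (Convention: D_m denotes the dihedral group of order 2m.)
Dimensions: 1, 1, 1, 1, 2, 2

Proof sketch: There are 6 irreducibles (= number of conjugacy classes). Their dimensions d_i satisfy sum d_i^2 = |G| = 12: 1 + 1 + 1 + 1 + 4 + 4 = 12.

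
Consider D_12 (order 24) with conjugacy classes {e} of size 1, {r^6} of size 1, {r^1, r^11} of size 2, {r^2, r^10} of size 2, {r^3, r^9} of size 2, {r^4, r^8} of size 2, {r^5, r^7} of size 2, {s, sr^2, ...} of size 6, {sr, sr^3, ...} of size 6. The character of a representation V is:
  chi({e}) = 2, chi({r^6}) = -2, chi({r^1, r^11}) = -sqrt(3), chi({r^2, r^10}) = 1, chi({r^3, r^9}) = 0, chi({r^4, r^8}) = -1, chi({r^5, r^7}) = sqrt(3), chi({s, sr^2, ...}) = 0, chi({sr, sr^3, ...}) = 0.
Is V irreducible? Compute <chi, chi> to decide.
Irreducible: <chi, chi> = 1.

Details: <chi, chi> = (1/|G|) sum_C |C| * |chi(C)|^2 = (1/24)[1*|2|^2 + 1*|-2|^2 + 2*|-sqrt(3)|^2 + 2*|1|^2 + 2*|0|^2 + 2*|-1|^2 + 2*|sqrt(3)|^2 + 6*|0|^2 + 6*|0|^2]
  = (1/24)[(4) + (4) + (6) + (2) + (0) + (2) + (6) + (0) + (0)] = 24/24 = 1.
A character is irreducible iff <chi, chi> = 1, so this representation is irreducible.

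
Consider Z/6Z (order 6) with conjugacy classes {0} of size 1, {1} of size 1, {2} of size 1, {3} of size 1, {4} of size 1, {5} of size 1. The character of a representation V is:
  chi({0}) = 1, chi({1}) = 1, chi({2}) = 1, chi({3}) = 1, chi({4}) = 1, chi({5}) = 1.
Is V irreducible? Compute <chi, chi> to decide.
Irreducible: <chi, chi> = 1.

Solution. <chi, chi> = (1/|G|) sum_C |C| * |chi(C)|^2 = (1/6)[1*|1|^2 + 1*|1|^2 + 1*|1|^2 + 1*|1|^2 + 1*|1|^2 + 1*|1|^2]
  = (1/6)[(1) + (1) + (1) + (1) + (1) + (1)] = 6/6 = 1.
(Exp terms are combined using exp(i*s)*conj(exp(i*t)) = exp(i*(s-t)), and sums of them are collapsed using the identity that for every m > 1 the m distinct m-th roots of unity sum to 0, e.g. 1 + exp(2*I*pi/3) + exp(-2*I*pi/3) = 0.)
A character is irreducible iff <chi, chi> = 1, so this representation is irreducible.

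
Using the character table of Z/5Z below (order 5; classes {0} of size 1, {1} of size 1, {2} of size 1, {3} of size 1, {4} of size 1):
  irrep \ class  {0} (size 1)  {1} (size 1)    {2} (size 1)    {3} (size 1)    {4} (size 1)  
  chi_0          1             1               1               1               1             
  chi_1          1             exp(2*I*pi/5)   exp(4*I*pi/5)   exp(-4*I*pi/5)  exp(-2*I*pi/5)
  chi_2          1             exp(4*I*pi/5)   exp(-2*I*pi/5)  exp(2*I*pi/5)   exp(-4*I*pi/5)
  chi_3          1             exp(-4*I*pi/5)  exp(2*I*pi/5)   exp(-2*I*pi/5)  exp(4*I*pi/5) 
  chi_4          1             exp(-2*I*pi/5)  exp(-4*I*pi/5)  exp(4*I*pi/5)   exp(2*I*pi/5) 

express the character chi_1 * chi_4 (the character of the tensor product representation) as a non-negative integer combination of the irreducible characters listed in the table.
chi_1 tensor chi_4 = chi_0 (all other irreducibles have multiplicity 0).

Argument: The character of a tensor product is the pointwise product (chi_1 * chi_4)(C) = chi_1(C) * chi_4(C):
  {0}: (1)*(1), {1}: (exp(2*I*pi/5))*(exp(-2*I*pi/5)), {2}: (exp(4*I*pi/5))*(exp(-4*I*pi/5)), {3}: (exp(-4*I*pi/5))*(exp(4*I*pi/5)), {4}: (exp(-2*I*pi/5))*(exp(2*I*pi/5))
so (chi_1 * chi_4) takes values
  {0} -> 1, {1} -> 1, {2} -> 1, {3} -> 1, {4} -> 1.
Now take the inner product of this character with each irreducible chi from the table, <chi_1*chi_4, chi> = (1/5) sum_C |C| (chi_1*chi_4)(C) conj(chi(C)):
  <chi_1*chi_4, chi_0> = (1/5)[1*(1)*conj(1) + 1*(1)*conj(1) + 1*(1)*conj(1) + 1*(1)*conj(1) + 1*(1)*conj(1)]
      = (1/5)[(1) + (1) + (1) + (1) + (1)] = 5/5 = 1
  <chi_1*chi_4, chi_1> = (1/5)[1*(1)*conj(1) + 1*(1)*conj(exp(2*I*pi/5)) + 1*(1)*conj(exp(4*I*pi/5)) + 1*(1)*conj(exp(-4*I*pi/5)) + 1*(1)*conj(exp(-2*I*pi/5))]
      = (1/5)[(1) + (exp(-2*I*pi/5)) + (exp(-4*I*pi/5)) + (exp(4*I*pi/5)) + (exp(2*I*pi/5))] = 0/5 = 0
  <chi_1*chi_4, chi_2> = (1/5)[1*(1)*conj(1) + 1*(1)*conj(exp(4*I*pi/5)) + 1*(1)*conj(exp(-2*I*pi/5)) + 1*(1)*conj(exp(2*I*pi/5)) + 1*(1)*conj(exp(-4*I*pi/5))]
      = (1/5)[(1) + (exp(-4*I*pi/5)) + (exp(2*I*pi/5)) + (exp(-2*I*pi/5)) + (exp(4*I*pi/5))] = 0/5 = 0
  <chi_1*chi_4, chi_3> = (1/5)[1*(1)*conj(1) + 1*(1)*conj(exp(-4*I*pi/5)) + 1*(1)*conj(exp(2*I*pi/5)) + 1*(1)*conj(exp(-2*I*pi/5)) + 1*(1)*conj(exp(4*I*pi/5))]
      = (1/5)[(1) + (exp(4*I*pi/5)) + (exp(-2*I*pi/5)) + (exp(2*I*pi/5)) + (exp(-4*I*pi/5))] = 0/5 = 0
  <chi_1*chi_4, chi_4> = (1/5)[1*(1)*conj(1) + 1*(1)*conj(exp(-2*I*pi/5)) + 1*(1)*conj(exp(-4*I*pi/5)) + 1*(1)*conj(exp(4*I*pi/5)) + 1*(1)*conj(exp(2*I*pi/5))]
      = (1/5)[(1) + (exp(2*I*pi/5)) + (exp(4*I*pi/5)) + (exp(-4*I*pi/5)) + (exp(-2*I*pi/5))] = 0/5 = 0
(Exp terms are combined using exp(i*s)*conj(exp(i*t)) = exp(i*(s-t)), and sums of them are collapsed using the identity that for every m > 1 the m distinct m-th roots of unity sum to 0, e.g. 1 + exp(2*I*pi/3) + exp(-2*I*pi/3) = 0.)
Hence the multiplicities are chi_0: 1. Dimension check: dim(chi_1)*dim(chi_4) = 1*1 = 1 and sum (mult * dim) = 1*1 = 1.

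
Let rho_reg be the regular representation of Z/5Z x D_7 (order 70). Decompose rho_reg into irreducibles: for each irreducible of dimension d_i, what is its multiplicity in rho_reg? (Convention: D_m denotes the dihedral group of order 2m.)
Each irreducible V_i of dimension d_i appears with multiplicity d_i, i.e. rho_reg = (direct sum over all irreducibles V_i) d_i V_i. The irreducible dimensions for Z/5Z x D_7 are 1, 1, 1, 1, 1, 1, 1, 1, 1, 1, 2, 2, 2, 2, 2, 2, 2, 2, 2, 2, 2, 2, 2, 2, 2: 10 irreducibles of dimension 1, each with multiplicity 1; 15 irreducibles of dimension 2, each with multiplicity 2. Total dimension 10*1*1 + 15*2*2 = 70 = |G|.

Solution. General theorem: in the regular representation of a finite group G, each irreducible appears with multiplicity equal to its dimension. Check: dim(rho_reg) = sum d_i^2 = 1 + 1 + 1 + 1 + 1 + 1 + 1 + 1 + 1 + 1 + 4 + 4 + 4 + 4 + 4 + 4 + 4 + 4 + 4 + 4 + 4 + 4 + 4 + 4 + 4 = 70 = |G|.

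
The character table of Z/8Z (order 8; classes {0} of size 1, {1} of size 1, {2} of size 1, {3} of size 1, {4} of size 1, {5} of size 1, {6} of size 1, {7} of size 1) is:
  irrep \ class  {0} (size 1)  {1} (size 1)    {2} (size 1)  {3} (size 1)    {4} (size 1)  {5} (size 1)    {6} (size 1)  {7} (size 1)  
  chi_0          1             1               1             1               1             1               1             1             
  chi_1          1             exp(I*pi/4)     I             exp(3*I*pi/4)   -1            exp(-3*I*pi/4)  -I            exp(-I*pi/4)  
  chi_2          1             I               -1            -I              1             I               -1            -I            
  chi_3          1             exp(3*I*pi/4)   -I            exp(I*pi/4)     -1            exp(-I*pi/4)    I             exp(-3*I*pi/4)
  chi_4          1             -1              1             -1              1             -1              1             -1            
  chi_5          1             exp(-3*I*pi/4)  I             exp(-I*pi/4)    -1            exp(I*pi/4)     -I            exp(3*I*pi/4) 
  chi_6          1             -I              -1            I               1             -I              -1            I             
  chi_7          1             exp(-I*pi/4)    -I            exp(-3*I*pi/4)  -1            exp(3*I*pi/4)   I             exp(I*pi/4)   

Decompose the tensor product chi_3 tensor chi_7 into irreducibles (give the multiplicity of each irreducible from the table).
chi_3 tensor chi_7 = chi_2 (all other irreducibles have multiplicity 0).

Working: The character of a tensor product is the pointwise product (chi_3 * chi_7)(C) = chi_3(C) * chi_7(C):
  {0}: (1)*(1), {1}: (exp(3*I*pi/4))*(exp(-I*pi/4)), {2}: (-I)*(-I), {3}: (exp(I*pi/4))*(exp(-3*I*pi/4)), {4}: (-1)*(-1), {5}: (exp(-I*pi/4))*(exp(3*I*pi/4)), {6}: (I)*(I), {7}: (exp(-3*I*pi/4))*(exp(I*pi/4))
so (chi_3 * chi_7) takes values
  {0} -> 1, {1} -> I, {2} -> -1, {3} -> -I, {4} -> 1, {5} -> I, {6} -> -1, {7} -> -I.
Now take the inner product of this character with each irreducible chi from the table, <chi_3*chi_7, chi> = (1/8) sum_C |C| (chi_3*chi_7)(C) conj(chi(C)):
  <chi_3*chi_7, chi_0> = (1/8)[1*(1)*conj(1) + 1*(I)*conj(1) + 1*(-1)*conj(1) + 1*(-I)*conj(1) + 1*(1)*conj(1) + 1*(I)*conj(1) + 1*(-1)*conj(1) + 1*(-I)*conj(1)]
      = (1/8)[(1) + (I) + (-1) + (-I) + (1) + (I) + (-1) + (-I)] = 0/8 = 0
  <chi_3*chi_7, chi_1> = (1/8)[1*(1)*conj(1) + 1*(I)*conj(exp(I*pi/4)) + 1*(-1)*conj(I) + 1*(-I)*conj(exp(3*I*pi/4)) + 1*(1)*conj(-1) + 1*(I)*conj(exp(-3*I*pi/4)) + 1*(-1)*conj(-I) + 1*(-I)*conj(exp(-I*pi/4))]
      = (1/8)[(1) + (exp(I*pi/4)) + (I) + (-exp(-I*pi/4)) + (-1) + (exp(-3*I*pi/4)) + (-I) + (-exp(3*I*pi/4))] = 0/8 = 0
  <chi_3*chi_7, chi_2> = (1/8)[1*(1)*conj(1) + 1*(I)*conj(I) + 1*(-1)*conj(-1) + 1*(-I)*conj(-I) + 1*(1)*conj(1) + 1*(I)*conj(I) + 1*(-1)*conj(-1) + 1*(-I)*conj(-I)]
      = (1/8)[(1) + (1) + (1) + (1) + (1) + (1) + (1) + (1)] = 8/8 = 1
  <chi_3*chi_7, chi_3> = (1/8)[1*(1)*conj(1) + 1*(I)*conj(exp(3*I*pi/4)) + 1*(-1)*conj(-I) + 1*(-I)*conj(exp(I*pi/4)) + 1*(1)*conj(-1) + 1*(I)*conj(exp(-I*pi/4)) + 1*(-1)*conj(I) + 1*(-I)*conj(exp(-3*I*pi/4))]
      = (1/8)[(1) + (exp(-I*pi/4)) + (-I) + (-exp(I*pi/4)) + (-1) + (exp(3*I*pi/4)) + (I) + (-exp(-3*I*pi/4))] = 0/8 = 0
  <chi_3*chi_7, chi_4> = (1/8)[1*(1)*conj(1) + 1*(I)*conj(-1) + 1*(-1)*conj(1) + 1*(-I)*conj(-1) + 1*(1)*conj(1) + 1*(I)*conj(-1) + 1*(-1)*conj(1) + 1*(-I)*conj(-1)]
      = (1/8)[(1) + (-I) + (-1) + (I) + (1) + (-I) + (-1) + (I)] = 0/8 = 0
  <chi_3*chi_7, chi_5> = (1/8)[1*(1)*conj(1) + 1*(I)*conj(exp(-3*I*pi/4)) + 1*(-1)*conj(I) + 1*(-I)*conj(exp(-I*pi/4)) + 1*(1)*conj(-1) + 1*(I)*conj(exp(I*pi/4)) + 1*(-1)*conj(-I) + 1*(-I)*conj(exp(3*I*pi/4))]
      = (1/8)[(1) + (exp(-3*I*pi/4)) + (I) + (-exp(3*I*pi/4)) + (-1) + (exp(I*pi/4)) + (-I) + (-exp(-I*pi/4))] = 0/8 = 0
  <chi_3*chi_7, chi_6> = (1/8)[1*(1)*conj(1) + 1*(I)*conj(-I) + 1*(-1)*conj(-1) + 1*(-I)*conj(I) + 1*(1)*conj(1) + 1*(I)*conj(-I) + 1*(-1)*conj(-1) + 1*(-I)*conj(I)]
      = (1/8)[(1) + (-1) + (1) + (-1) + (1) + (-1) + (1) + (-1)] = 0/8 = 0
  <chi_3*chi_7, chi_7> = (1/8)[1*(1)*conj(1) + 1*(I)*conj(exp(-I*pi/4)) + 1*(-1)*conj(-I) + 1*(-I)*conj(exp(-3*I*pi/4)) + 1*(1)*conj(-1) + 1*(I)*conj(exp(3*I*pi/4)) + 1*(-1)*conj(I) + 1*(-I)*conj(exp(I*pi/4))]
      = (1/8)[(1) + (exp(3*I*pi/4)) + (-I) + (-exp(-3*I*pi/4)) + (-1) + (exp(-I*pi/4)) + (I) + (-exp(I*pi/4))] = 0/8 = 0
(Exp terms are combined using exp(i*s)*conj(exp(i*t)) = exp(i*(s-t)), and sums of them are collapsed using the identity that for every m > 1 the m distinct m-th roots of unity sum to 0, e.g. 1 + exp(2*I*pi/3) + exp(-2*I*pi/3) = 0.)
Hence the multiplicities are chi_2: 1. Dimension check: dim(chi_3)*dim(chi_7) = 1*1 = 1 and sum (mult * dim) = 1*1 = 1.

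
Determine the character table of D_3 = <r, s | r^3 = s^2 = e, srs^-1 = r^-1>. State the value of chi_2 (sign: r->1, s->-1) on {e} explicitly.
Conjugacy classes: {e} of size 1, {r^1, r^2} of size 2, {s, sr, ..., sr^2} of size 3.
Character table:
  irrep \ class              {e} (size 1)  {r^1, r^2} (size 2)  {s, sr, ..., sr^2} (size 3)
  chi_1 (triv)               1             1                    1                          
  chi_2 (sign: r->1, s->-1)  1             1                    -1                         
  chi_3 (2d, j=1)            2             -1                   0                          

Spot check: chi_2 (sign: r->1, s->-1) on {e} = 1.

Why: D_3 has order 2*3 = 6 with 3 conjugacy classes, hence 3 irreducibles. Sum of squared dims 1 + 1 + 4 = 6 = |G|. Linear characters come from the abelianisation; the 2-dimensional irreps have character r^k -> 2*cos(2*pi*j*k/3), reflections -> 0.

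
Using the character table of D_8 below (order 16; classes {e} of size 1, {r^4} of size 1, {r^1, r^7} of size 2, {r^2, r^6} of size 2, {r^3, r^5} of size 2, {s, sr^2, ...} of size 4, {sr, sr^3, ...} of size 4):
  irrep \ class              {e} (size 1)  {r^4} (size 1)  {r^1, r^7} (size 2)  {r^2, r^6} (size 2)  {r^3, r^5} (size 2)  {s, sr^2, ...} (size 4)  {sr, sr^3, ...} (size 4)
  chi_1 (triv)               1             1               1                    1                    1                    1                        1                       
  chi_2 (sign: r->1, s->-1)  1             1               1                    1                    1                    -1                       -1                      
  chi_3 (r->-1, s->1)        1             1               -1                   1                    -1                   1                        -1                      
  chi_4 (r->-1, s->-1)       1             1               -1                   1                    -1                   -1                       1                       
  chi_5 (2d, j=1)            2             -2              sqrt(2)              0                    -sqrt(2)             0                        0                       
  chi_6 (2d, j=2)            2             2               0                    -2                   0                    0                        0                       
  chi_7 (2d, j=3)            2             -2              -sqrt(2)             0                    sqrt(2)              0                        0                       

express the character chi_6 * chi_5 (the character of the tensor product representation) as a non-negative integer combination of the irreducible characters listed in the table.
chi_6 tensor chi_5 = chi_5 + chi_7 (all other irreducibles have multiplicity 0).

Why: The character of a tensor product is the pointwise product (chi_6 * chi_5)(C) = chi_6(C) * chi_5(C):
  {e}: (2)*(2), {r^4}: (2)*(-2), {r^1, r^7}: (0)*(sqrt(2)), {r^2, r^6}: (-2)*(0), {r^3, r^5}: (0)*(-sqrt(2)), {s, sr^2, ...}: (0)*(0), {sr, sr^3, ...}: (0)*(0)
so (chi_6 * chi_5) takes values
  {e} -> 4, {r^4} -> -4, {r^1, r^7} -> 0, {r^2, r^6} -> 0, {r^3, r^5} -> 0, {s, sr^2, ...} -> 0, {sr, sr^3, ...} -> 0.
Now take the inner product of this character with each irreducible chi from the table, <chi_6*chi_5, chi> = (1/16) sum_C |C| (chi_6*chi_5)(C) conj(chi(C)):
  <chi_6*chi_5, chi_1> = (1/16)[1*(4)*conj(1) + 1*(-4)*conj(1) + 2*(0)*conj(1) + 2*(0)*conj(1) + 2*(0)*conj(1) + 4*(0)*conj(1) + 4*(0)*conj(1)]
      = (1/16)[(4) + (-4) + (0) + (0) + (0) + (0) + (0)] = 0/16 = 0
  <chi_6*chi_5, chi_2> = (1/16)[1*(4)*conj(1) + 1*(-4)*conj(1) + 2*(0)*conj(1) + 2*(0)*conj(1) + 2*(0)*conj(1) + 4*(0)*conj(-1) + 4*(0)*conj(-1)]
      = (1/16)[(4) + (-4) + (0) + (0) + (0) + (0) + (0)] = 0/16 = 0
  <chi_6*chi_5, chi_3> = (1/16)[1*(4)*conj(1) + 1*(-4)*conj(1) + 2*(0)*conj(-1) + 2*(0)*conj(1) + 2*(0)*conj(-1) + 4*(0)*conj(1) + 4*(0)*conj(-1)]
      = (1/16)[(4) + (-4) + (0) + (0) + (0) + (0) + (0)] = 0/16 = 0
  <chi_6*chi_5, chi_4> = (1/16)[1*(4)*conj(1) + 1*(-4)*conj(1) + 2*(0)*conj(-1) + 2*(0)*conj(1) + 2*(0)*conj(-1) + 4*(0)*conj(-1) + 4*(0)*conj(1)]
      = (1/16)[(4) + (-4) + (0) + (0) + (0) + (0) + (0)] = 0/16 = 0
  <chi_6*chi_5, chi_5> = (1/16)[1*(4)*conj(2) + 1*(-4)*conj(-2) + 2*(0)*conj(sqrt(2)) + 2*(0)*conj(0) + 2*(0)*conj(-sqrt(2)) + 4*(0)*conj(0) + 4*(0)*conj(0)]
      = (1/16)[(8) + (8) + (0) + (0) + (0) + (0) + (0)] = 16/16 = 1
  <chi_6*chi_5, chi_6> = (1/16)[1*(4)*conj(2) + 1*(-4)*conj(2) + 2*(0)*conj(0) + 2*(0)*conj(-2) + 2*(0)*conj(0) + 4*(0)*conj(0) + 4*(0)*conj(0)]
      = (1/16)[(8) + (-8) + (0) + (0) + (0) + (0) + (0)] = 0/16 = 0
  <chi_6*chi_5, chi_7> = (1/16)[1*(4)*conj(2) + 1*(-4)*conj(-2) + 2*(0)*conj(-sqrt(2)) + 2*(0)*conj(0) + 2*(0)*conj(sqrt(2)) + 4*(0)*conj(0) + 4*(0)*conj(0)]
      = (1/16)[(8) + (8) + (0) + (0) + (0) + (0) + (0)] = 16/16 = 1
Hence the multiplicities are chi_5: 1, chi_7: 1. Dimension check: dim(chi_6)*dim(chi_5) = 2*2 = 4 and sum (mult * dim) = 1*2 + 1*2 = 4.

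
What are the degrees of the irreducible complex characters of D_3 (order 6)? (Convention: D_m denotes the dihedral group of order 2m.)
Dimensions: 1, 1, 2

Reasoning: There are 3 irreducibles (= number of conjugacy classes). Their dimensions d_i satisfy sum d_i^2 = |G| = 6: 1 + 1 + 4 = 6.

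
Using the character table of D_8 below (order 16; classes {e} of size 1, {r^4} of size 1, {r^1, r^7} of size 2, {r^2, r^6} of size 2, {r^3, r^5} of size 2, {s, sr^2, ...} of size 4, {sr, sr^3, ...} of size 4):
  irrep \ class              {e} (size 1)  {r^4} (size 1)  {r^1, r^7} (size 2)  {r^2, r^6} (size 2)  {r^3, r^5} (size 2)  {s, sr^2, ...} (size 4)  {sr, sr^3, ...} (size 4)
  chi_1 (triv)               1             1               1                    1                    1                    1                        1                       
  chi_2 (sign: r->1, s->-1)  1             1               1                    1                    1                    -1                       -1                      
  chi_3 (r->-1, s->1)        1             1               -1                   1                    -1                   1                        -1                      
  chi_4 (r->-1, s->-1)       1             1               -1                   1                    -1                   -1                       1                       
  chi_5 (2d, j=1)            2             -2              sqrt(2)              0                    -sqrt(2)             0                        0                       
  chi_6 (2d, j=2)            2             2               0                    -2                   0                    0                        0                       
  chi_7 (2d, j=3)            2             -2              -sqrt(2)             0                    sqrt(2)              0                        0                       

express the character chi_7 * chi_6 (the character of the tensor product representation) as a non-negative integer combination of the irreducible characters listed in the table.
chi_7 tensor chi_6 = chi_5 + chi_7 (all other irreducibles have multiplicity 0).

The character of a tensor product is the pointwise product (chi_7 * chi_6)(C) = chi_7(C) * chi_6(C):
  {e}: (2)*(2), {r^4}: (-2)*(2), {r^1, r^7}: (-sqrt(2))*(0), {r^2, r^6}: (0)*(-2), {r^3, r^5}: (sqrt(2))*(0), {s, sr^2, ...}: (0)*(0), {sr, sr^3, ...}: (0)*(0)
so (chi_7 * chi_6) takes values
  {e} -> 4, {r^4} -> -4, {r^1, r^7} -> 0, {r^2, r^6} -> 0, {r^3, r^5} -> 0, {s, sr^2, ...} -> 0, {sr, sr^3, ...} -> 0.
Now take the inner product of this character with each irreducible chi from the table, <chi_7*chi_6, chi> = (1/16) sum_C |C| (chi_7*chi_6)(C) conj(chi(C)):
  <chi_7*chi_6, chi_1> = (1/16)[1*(4)*conj(1) + 1*(-4)*conj(1) + 2*(0)*conj(1) + 2*(0)*conj(1) + 2*(0)*conj(1) + 4*(0)*conj(1) + 4*(0)*conj(1)]
      = (1/16)[(4) + (-4) + (0) + (0) + (0) + (0) + (0)] = 0/16 = 0
  <chi_7*chi_6, chi_2> = (1/16)[1*(4)*conj(1) + 1*(-4)*conj(1) + 2*(0)*conj(1) + 2*(0)*conj(1) + 2*(0)*conj(1) + 4*(0)*conj(-1) + 4*(0)*conj(-1)]
      = (1/16)[(4) + (-4) + (0) + (0) + (0) + (0) + (0)] = 0/16 = 0
  <chi_7*chi_6, chi_3> = (1/16)[1*(4)*conj(1) + 1*(-4)*conj(1) + 2*(0)*conj(-1) + 2*(0)*conj(1) + 2*(0)*conj(-1) + 4*(0)*conj(1) + 4*(0)*conj(-1)]
      = (1/16)[(4) + (-4) + (0) + (0) + (0) + (0) + (0)] = 0/16 = 0
  <chi_7*chi_6, chi_4> = (1/16)[1*(4)*conj(1) + 1*(-4)*conj(1) + 2*(0)*conj(-1) + 2*(0)*conj(1) + 2*(0)*conj(-1) + 4*(0)*conj(-1) + 4*(0)*conj(1)]
      = (1/16)[(4) + (-4) + (0) + (0) + (0) + (0) + (0)] = 0/16 = 0
  <chi_7*chi_6, chi_5> = (1/16)[1*(4)*conj(2) + 1*(-4)*conj(-2) + 2*(0)*conj(sqrt(2)) + 2*(0)*conj(0) + 2*(0)*conj(-sqrt(2)) + 4*(0)*conj(0) + 4*(0)*conj(0)]
      = (1/16)[(8) + (8) + (0) + (0) + (0) + (0) + (0)] = 16/16 = 1
  <chi_7*chi_6, chi_6> = (1/16)[1*(4)*conj(2) + 1*(-4)*conj(2) + 2*(0)*conj(0) + 2*(0)*conj(-2) + 2*(0)*conj(0) + 4*(0)*conj(0) + 4*(0)*conj(0)]
      = (1/16)[(8) + (-8) + (0) + (0) + (0) + (0) + (0)] = 0/16 = 0
  <chi_7*chi_6, chi_7> = (1/16)[1*(4)*conj(2) + 1*(-4)*conj(-2) + 2*(0)*conj(-sqrt(2)) + 2*(0)*conj(0) + 2*(0)*conj(sqrt(2)) + 4*(0)*conj(0) + 4*(0)*conj(0)]
      = (1/16)[(8) + (8) + (0) + (0) + (0) + (0) + (0)] = 16/16 = 1
Hence the multiplicities are chi_5: 1, chi_7: 1. Dimension check: dim(chi_7)*dim(chi_6) = 2*2 = 4 and sum (mult * dim) = 1*2 + 1*2 = 4.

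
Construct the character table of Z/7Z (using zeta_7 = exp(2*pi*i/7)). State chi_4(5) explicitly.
Character table of Z/7Z (irreps indexed chi_0,...,chi_6 with chi_k(m) = zeta_7^(k*m), zeta_7 = exp(2*pi*i/7)):
  irrep \ class  {0} (size 1)  {1} (size 1)    {2} (size 1)    {3} (size 1)    {4} (size 1)    {5} (size 1)    {6} (size 1)  
  chi_0          1             1               1               1               1               1               1             
  chi_1          1             exp(2*I*pi/7)   exp(4*I*pi/7)   exp(6*I*pi/7)   exp(-6*I*pi/7)  exp(-4*I*pi/7)  exp(-2*I*pi/7)
  chi_2          1             exp(4*I*pi/7)   exp(-6*I*pi/7)  exp(-2*I*pi/7)  exp(2*I*pi/7)   exp(6*I*pi/7)   exp(-4*I*pi/7)
  chi_3          1             exp(6*I*pi/7)   exp(-2*I*pi/7)  exp(4*I*pi/7)   exp(-4*I*pi/7)  exp(2*I*pi/7)   exp(-6*I*pi/7)
  chi_4          1             exp(-6*I*pi/7)  exp(2*I*pi/7)   exp(-4*I*pi/7)  exp(4*I*pi/7)   exp(-2*I*pi/7)  exp(6*I*pi/7) 
  chi_5          1             exp(-4*I*pi/7)  exp(6*I*pi/7)   exp(2*I*pi/7)   exp(-2*I*pi/7)  exp(-6*I*pi/7)  exp(4*I*pi/7) 
  chi_6          1             exp(-2*I*pi/7)  exp(-4*I*pi/7)  exp(-6*I*pi/7)  exp(6*I*pi/7)   exp(4*I*pi/7)   exp(2*I*pi/7) 

Spot check: chi_4(5) = zeta_7^(4*5) = zeta_7^20 = exp(-2*I*pi/7).

Explanation: Z/7Z is abelian, so all 7 irreducible complex representations are 1-dimensional. They are given by chi_k(m) = zeta_7^(k*m) for k = 0,...,6. Row orthogonality: sum_m chi_k(m) conj(chi_l(m)) = 7 * [k = l].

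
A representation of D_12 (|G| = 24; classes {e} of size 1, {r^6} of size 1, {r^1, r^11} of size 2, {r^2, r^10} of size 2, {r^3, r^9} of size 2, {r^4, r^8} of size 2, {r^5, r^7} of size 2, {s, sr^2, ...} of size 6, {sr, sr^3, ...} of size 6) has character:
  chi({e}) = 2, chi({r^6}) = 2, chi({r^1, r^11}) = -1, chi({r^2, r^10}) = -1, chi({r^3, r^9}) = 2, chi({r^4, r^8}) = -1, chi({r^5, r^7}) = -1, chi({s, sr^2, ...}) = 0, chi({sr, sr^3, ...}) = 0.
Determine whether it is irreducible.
Irreducible: <chi, chi> = 1.

Solution. <chi, chi> = (1/|G|) sum_C |C| * |chi(C)|^2 = (1/24)[1*|2|^2 + 1*|2|^2 + 2*|-1|^2 + 2*|-1|^2 + 2*|2|^2 + 2*|-1|^2 + 2*|-1|^2 + 6*|0|^2 + 6*|0|^2]
  = (1/24)[(4) + (4) + (2) + (2) + (8) + (2) + (2) + (0) + (0)] = 24/24 = 1.
A character is irreducible iff <chi, chi> = 1, so this representation is irreducible.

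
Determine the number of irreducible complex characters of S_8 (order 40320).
22

Working: The number of irreducible complex representations of a finite group equals its number of conjugacy classes. Conjugacy classes in S_8 correspond to cycle types, i.e. partitions of 8; there are p(8) = 22 of them, so S_8 (order 40320) has exactly 22 irreducible complex representations.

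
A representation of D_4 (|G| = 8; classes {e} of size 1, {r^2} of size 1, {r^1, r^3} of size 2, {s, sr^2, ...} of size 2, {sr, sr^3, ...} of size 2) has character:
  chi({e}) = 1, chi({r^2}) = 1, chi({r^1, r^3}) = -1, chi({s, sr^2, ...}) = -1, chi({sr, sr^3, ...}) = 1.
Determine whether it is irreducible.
Irreducible: <chi, chi> = 1.

Argument: <chi, chi> = (1/|G|) sum_C |C| * |chi(C)|^2 = (1/8)[1*|1|^2 + 1*|1|^2 + 2*|-1|^2 + 2*|-1|^2 + 2*|1|^2]
  = (1/8)[(1) + (1) + (2) + (2) + (2)] = 8/8 = 1.
A character is irreducible iff <chi, chi> = 1, so this representation is irreducible.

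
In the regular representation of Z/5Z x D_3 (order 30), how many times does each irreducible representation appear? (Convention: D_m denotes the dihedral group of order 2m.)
Each irreducible V_i of dimension d_i appears with multiplicity d_i, i.e. rho_reg = (direct sum over all irreducibles V_i) d_i V_i. The irreducible dimensions for Z/5Z x D_3 are 1, 1, 1, 1, 1, 1, 1, 1, 1, 1, 2, 2, 2, 2, 2: 10 irreducibles of dimension 1, each with multiplicity 1; 5 irreducibles of dimension 2, each with multiplicity 2. Total dimension 10*1*1 + 5*2*2 = 30 = |G|.

Justification: General theorem: in the regular representation of a finite group G, each irreducible appears with multiplicity equal to its dimension. Check: dim(rho_reg) = sum d_i^2 = 1 + 1 + 1 + 1 + 1 + 1 + 1 + 1 + 1 + 1 + 4 + 4 + 4 + 4 + 4 = 30 = |G|.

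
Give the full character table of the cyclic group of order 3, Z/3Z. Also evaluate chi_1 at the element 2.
Character table of Z/3Z (irreps indexed chi_0,...,chi_2 with chi_k(m) = zeta_3^(k*m), zeta_3 = exp(2*pi*i/3)):
  irrep \ class  {0} (size 1)  {1} (size 1)    {2} (size 1)  
  chi_0          1             1               1             
  chi_1          1             exp(2*I*pi/3)   exp(-2*I*pi/3)
  chi_2          1             exp(-2*I*pi/3)  exp(2*I*pi/3) 

Spot check: chi_1(2) = zeta_3^(1*2) = zeta_3^2 = exp(-2*I*pi/3).

Reasoning: Z/3Z is abelian, so all 3 irreducible complex representations are 1-dimensional. They are given by chi_k(m) = zeta_3^(k*m) for k = 0,...,2. Row orthogonality: sum_m chi_k(m) conj(chi_l(m)) = 3 * [k = l].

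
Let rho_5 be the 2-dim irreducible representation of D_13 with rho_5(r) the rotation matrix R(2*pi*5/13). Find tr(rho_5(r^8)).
chi_{rho_5}(r^8) = 2*cos(2*pi*5*8/13) = 2*cos(80*pi/13)

Working: rho_5(r^8) is rotation by angle 2*pi*5*8/13, whose trace is 2*cos(2*pi*5*8/13) = 2*cos(80*pi/13).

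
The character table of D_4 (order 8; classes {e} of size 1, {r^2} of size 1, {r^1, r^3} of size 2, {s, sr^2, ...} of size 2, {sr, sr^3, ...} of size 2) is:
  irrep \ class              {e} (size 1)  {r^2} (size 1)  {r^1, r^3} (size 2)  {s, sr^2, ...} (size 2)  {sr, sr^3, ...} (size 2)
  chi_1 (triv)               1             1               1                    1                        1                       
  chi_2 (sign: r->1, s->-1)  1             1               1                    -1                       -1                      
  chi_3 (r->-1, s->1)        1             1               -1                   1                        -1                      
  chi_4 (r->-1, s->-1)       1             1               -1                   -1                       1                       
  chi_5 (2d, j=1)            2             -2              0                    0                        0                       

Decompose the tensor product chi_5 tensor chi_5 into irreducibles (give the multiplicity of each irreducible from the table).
chi_5 tensor chi_5 = chi_1 + chi_2 + chi_3 + chi_4 (all other irreducibles have multiplicity 0).

Solution. The character of a tensor product is the pointwise product (chi_5 * chi_5)(C) = chi_5(C) * chi_5(C):
  {e}: (2)*(2), {r^2}: (-2)*(-2), {r^1, r^3}: (0)*(0), {s, sr^2, ...}: (0)*(0), {sr, sr^3, ...}: (0)*(0)
so (chi_5 * chi_5) takes values
  {e} -> 4, {r^2} -> 4, {r^1, r^3} -> 0, {s, sr^2, ...} -> 0, {sr, sr^3, ...} -> 0.
Now take the inner product of this character with each irreducible chi from the table, <chi_5*chi_5, chi> = (1/8) sum_C |C| (chi_5*chi_5)(C) conj(chi(C)):
  <chi_5*chi_5, chi_1> = (1/8)[1*(4)*conj(1) + 1*(4)*conj(1) + 2*(0)*conj(1) + 2*(0)*conj(1) + 2*(0)*conj(1)]
      = (1/8)[(4) + (4) + (0) + (0) + (0)] = 8/8 = 1
  <chi_5*chi_5, chi_2> = (1/8)[1*(4)*conj(1) + 1*(4)*conj(1) + 2*(0)*conj(1) + 2*(0)*conj(-1) + 2*(0)*conj(-1)]
      = (1/8)[(4) + (4) + (0) + (0) + (0)] = 8/8 = 1
  <chi_5*chi_5, chi_3> = (1/8)[1*(4)*conj(1) + 1*(4)*conj(1) + 2*(0)*conj(-1) + 2*(0)*conj(1) + 2*(0)*conj(-1)]
      = (1/8)[(4) + (4) + (0) + (0) + (0)] = 8/8 = 1
  <chi_5*chi_5, chi_4> = (1/8)[1*(4)*conj(1) + 1*(4)*conj(1) + 2*(0)*conj(-1) + 2*(0)*conj(-1) + 2*(0)*conj(1)]
      = (1/8)[(4) + (4) + (0) + (0) + (0)] = 8/8 = 1
  <chi_5*chi_5, chi_5> = (1/8)[1*(4)*conj(2) + 1*(4)*conj(-2) + 2*(0)*conj(0) + 2*(0)*conj(0) + 2*(0)*conj(0)]
      = (1/8)[(8) + (-8) + (0) + (0) + (0)] = 0/8 = 0
Hence the multiplicities are chi_1: 1, chi_2: 1, chi_3: 1, chi_4: 1. Dimension check: dim(chi_5)*dim(chi_5) = 2*2 = 4 and sum (mult * dim) = 1*1 + 1*1 + 1*1 + 1*1 = 4.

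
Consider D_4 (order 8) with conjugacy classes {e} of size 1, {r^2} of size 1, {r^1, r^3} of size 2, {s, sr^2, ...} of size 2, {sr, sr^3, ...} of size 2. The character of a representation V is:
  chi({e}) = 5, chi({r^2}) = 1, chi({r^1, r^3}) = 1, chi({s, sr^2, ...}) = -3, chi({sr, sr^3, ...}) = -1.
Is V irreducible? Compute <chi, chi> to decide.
Not irreducible (reducible): <chi, chi> = 6 > 1.

Details: <chi, chi> = (1/|G|) sum_C |C| * |chi(C)|^2 = (1/8)[1*|5|^2 + 1*|1|^2 + 2*|1|^2 + 2*|-3|^2 + 2*|-1|^2]
  = (1/8)[(25) + (1) + (2) + (18) + (2)] = 48/8 = 6.
A character is irreducible iff <chi, chi> = 1, so this representation is reducible.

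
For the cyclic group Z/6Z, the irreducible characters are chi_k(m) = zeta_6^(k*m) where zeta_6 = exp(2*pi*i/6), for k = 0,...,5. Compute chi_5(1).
chi_5(1) = zeta_6^5 = exp(-I*pi/3)

Solution. chi_5(1) = zeta_6^(5*1) = zeta_6^5. Since zeta_6^6 = 1, this equals zeta_6^5 = exp(2*pi*i*5/6) = exp(-I*pi/3).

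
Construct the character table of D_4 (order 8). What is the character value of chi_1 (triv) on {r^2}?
Conjugacy classes: {e} of size 1, {r^2} of size 1, {r^1, r^3} of size 2, {s, sr^2, ...} of size 2, {sr, sr^3, ...} of size 2.
Character table:
  irrep \ class              {e} (size 1)  {r^2} (size 1)  {r^1, r^3} (size 2)  {s, sr^2, ...} (size 2)  {sr, sr^3, ...} (size 2)
  chi_1 (triv)               1             1               1                    1                        1                       
  chi_2 (sign: r->1, s->-1)  1             1               1                    -1                       -1                      
  chi_3 (r->-1, s->1)        1             1               -1                   1                        -1                      
  chi_4 (r->-1, s->-1)       1             1               -1                   -1                       1                       
  chi_5 (2d, j=1)            2             -2              0                    0                        0                       

Spot check: chi_1 (triv) on {r^2} = 1.

Derivation: D_4 has order 2*4 = 8 with 5 conjugacy classes, hence 5 irreducibles. Sum of squared dims 1 + 1 + 1 + 1 + 4 = 8 = |G|. Linear characters come from the abelianisation; the 2-dimensional irreps have character r^k -> 2*cos(2*pi*j*k/4), reflections -> 0.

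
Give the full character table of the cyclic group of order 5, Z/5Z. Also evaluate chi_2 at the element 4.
Character table of Z/5Z (irreps indexed chi_0,...,chi_4 with chi_k(m) = zeta_5^(k*m), zeta_5 = exp(2*pi*i/5)):
  irrep \ class  {0} (size 1)  {1} (size 1)    {2} (size 1)    {3} (size 1)    {4} (size 1)  
  chi_0          1             1               1               1               1             
  chi_1          1             exp(2*I*pi/5)   exp(4*I*pi/5)   exp(-4*I*pi/5)  exp(-2*I*pi/5)
  chi_2          1             exp(4*I*pi/5)   exp(-2*I*pi/5)  exp(2*I*pi/5)   exp(-4*I*pi/5)
  chi_3          1             exp(-4*I*pi/5)  exp(2*I*pi/5)   exp(-2*I*pi/5)  exp(4*I*pi/5) 
  chi_4          1             exp(-2*I*pi/5)  exp(-4*I*pi/5)  exp(4*I*pi/5)   exp(2*I*pi/5) 

Spot check: chi_2(4) = zeta_5^(2*4) = zeta_5^8 = exp(-4*I*pi/5).

Solution. Z/5Z is abelian, so all 5 irreducible complex representations are 1-dimensional. They are given by chi_k(m) = zeta_5^(k*m) for k = 0,...,4. Row orthogonality: sum_m chi_k(m) conj(chi_l(m)) = 5 * [k = l].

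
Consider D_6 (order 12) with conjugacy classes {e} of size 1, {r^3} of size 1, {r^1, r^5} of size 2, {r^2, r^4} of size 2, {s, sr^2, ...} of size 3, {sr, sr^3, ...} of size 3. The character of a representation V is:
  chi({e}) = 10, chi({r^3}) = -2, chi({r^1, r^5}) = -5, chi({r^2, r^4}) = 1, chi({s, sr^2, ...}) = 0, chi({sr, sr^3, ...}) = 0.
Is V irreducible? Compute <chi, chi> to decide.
Not irreducible (reducible): <chi, chi> = 13 > 1.

Why: <chi, chi> = (1/|G|) sum_C |C| * |chi(C)|^2 = (1/12)[1*|10|^2 + 1*|-2|^2 + 2*|-5|^2 + 2*|1|^2 + 3*|0|^2 + 3*|0|^2]
  = (1/12)[(100) + (4) + (50) + (2) + (0) + (0)] = 156/12 = 13.
A character is irreducible iff <chi, chi> = 1, so this representation is reducible.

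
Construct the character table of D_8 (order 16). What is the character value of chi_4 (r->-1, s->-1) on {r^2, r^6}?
Conjugacy classes: {e} of size 1, {r^4} of size 1, {r^1, r^7} of size 2, {r^2, r^6} of size 2, {r^3, r^5} of size 2, {s, sr^2, ...} of size 4, {sr, sr^3, ...} of size 4.
Character table:
  irrep \ class              {e} (size 1)  {r^4} (size 1)  {r^1, r^7} (size 2)  {r^2, r^6} (size 2)  {r^3, r^5} (size 2)  {s, sr^2, ...} (size 4)  {sr, sr^3, ...} (size 4)
  chi_1 (triv)               1             1               1                    1                    1                    1                        1                       
  chi_2 (sign: r->1, s->-1)  1             1               1                    1                    1                    -1                       -1                      
  chi_3 (r->-1, s->1)        1             1               -1                   1                    -1                   1                        -1                      
  chi_4 (r->-1, s->-1)       1             1               -1                   1                    -1                   -1                       1                       
  chi_5 (2d, j=1)            2             -2              sqrt(2)              0                    -sqrt(2)             0                        0                       
  chi_6 (2d, j=2)            2             2               0                    -2                   0                    0                        0                       
  chi_7 (2d, j=3)            2             -2              -sqrt(2)             0                    sqrt(2)              0                        0                       

Spot check: chi_4 (r->-1, s->-1) on {r^2, r^6} = 1.

Reasoning: D_8 has order 2*8 = 16 with 7 conjugacy classes, hence 7 irreducibles. Sum of squared dims 1 + 1 + 1 + 1 + 4 + 4 + 4 = 16 = |G|. Linear characters come from the abelianisation; the 2-dimensional irreps have character r^k -> 2*cos(2*pi*j*k/8), reflections -> 0.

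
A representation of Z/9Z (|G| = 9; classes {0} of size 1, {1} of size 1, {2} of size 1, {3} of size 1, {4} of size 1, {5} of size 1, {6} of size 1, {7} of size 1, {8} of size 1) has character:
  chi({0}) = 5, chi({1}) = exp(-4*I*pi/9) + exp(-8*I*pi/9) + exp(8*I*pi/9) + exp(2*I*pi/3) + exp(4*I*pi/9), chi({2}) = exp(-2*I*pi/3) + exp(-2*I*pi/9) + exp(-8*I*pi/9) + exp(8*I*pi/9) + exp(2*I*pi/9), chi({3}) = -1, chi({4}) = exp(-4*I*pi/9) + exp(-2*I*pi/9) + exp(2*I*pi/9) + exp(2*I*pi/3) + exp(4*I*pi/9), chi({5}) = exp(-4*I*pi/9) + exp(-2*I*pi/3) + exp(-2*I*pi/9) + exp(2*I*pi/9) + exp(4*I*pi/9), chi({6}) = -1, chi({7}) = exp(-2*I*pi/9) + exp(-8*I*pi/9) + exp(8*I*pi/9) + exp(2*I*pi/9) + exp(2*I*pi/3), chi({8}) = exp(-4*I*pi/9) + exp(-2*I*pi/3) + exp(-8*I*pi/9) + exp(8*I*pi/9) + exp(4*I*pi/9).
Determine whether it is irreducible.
Not irreducible (reducible): <chi, chi> = 5 > 1.

Reasoning: <chi, chi> = (1/|G|) sum_C |C| * |chi(C)|^2 = (1/9)[1*|5|^2 + 1*|exp(-4*I*pi/9) + exp(-8*I*pi/9) + exp(8*I*pi/9) + exp(2*I*pi/3) + exp(4*I*pi/9)|^2 + 1*|exp(-2*I*pi/3) + exp(-2*I*pi/9) + exp(-8*I*pi/9) + exp(8*I*pi/9) + exp(2*I*pi/9)|^2 + 1*|-1|^2 + 1*|exp(-4*I*pi/9) + exp(-2*I*pi/9) + exp(2*I*pi/9) + exp(2*I*pi/3) + exp(4*I*pi/9)|^2 + 1*|exp(-4*I*pi/9) + exp(-2*I*pi/3) + exp(-2*I*pi/9) + exp(2*I*pi/9) + exp(4*I*pi/9)|^2 + 1*|-1|^2 + 1*|exp(-2*I*pi/9) + exp(-8*I*pi/9) + exp(8*I*pi/9) + exp(2*I*pi/9) + exp(2*I*pi/3)|^2 + 1*|exp(-4*I*pi/9) + exp(-2*I*pi/3) + exp(-8*I*pi/9) + exp(8*I*pi/9) + exp(4*I*pi/9)|^2]
  = (1/9)[(25) + (5 + 3*exp(-4*I*pi/9) + 3*exp(-2*I*pi/9) + 2*exp(-2*I*pi/3) + 2*exp(-8*I*pi/9) + 2*exp(8*I*pi/9) + 2*exp(2*I*pi/3) + 3*exp(2*I*pi/9) + 3*exp(4*I*pi/9)) + (5 + 3*exp(-4*I*pi/9) + 2*exp(-2*I*pi/3) + 2*exp(-2*I*pi/9) + 3*exp(-8*I*pi/9) + 3*exp(8*I*pi/9) + 2*exp(2*I*pi/9) + 2*exp(2*I*pi/3) + 3*exp(4*I*pi/9)) + (1) + (5 + 2*exp(-4*I*pi/9) + 3*exp(-2*I*pi/9) + 2*exp(-2*I*pi/3) + 3*exp(-8*I*pi/9) + 3*exp(8*I*pi/9) + 2*exp(2*I*pi/3) + 3*exp(2*I*pi/9) + 2*exp(4*I*pi/9)) + (5 + 2*exp(-4*I*pi/9) + 3*exp(-2*I*pi/9) + 2*exp(-2*I*pi/3) + 3*exp(-8*I*pi/9) + 3*exp(8*I*pi/9) + 2*exp(2*I*pi/3) + 3*exp(2*I*pi/9) + 2*exp(4*I*pi/9)) + (1) + (5 + 3*exp(-4*I*pi/9) + 2*exp(-2*I*pi/3) + 2*exp(-2*I*pi/9) + 3*exp(-8*I*pi/9) + 3*exp(8*I*pi/9) + 2*exp(2*I*pi/9) + 2*exp(2*I*pi/3) + 3*exp(4*I*pi/9)) + (5 + 3*exp(-4*I*pi/9) + 3*exp(-2*I*pi/9) + 2*exp(-2*I*pi/3) + 2*exp(-8*I*pi/9) + 2*exp(8*I*pi/9) + 2*exp(2*I*pi/3) + 3*exp(2*I*pi/9) + 3*exp(4*I*pi/9))] = 45/9 = 5.
(Exp terms are combined using exp(i*s)*conj(exp(i*t)) = exp(i*(s-t)), and sums of them are collapsed using the identity that for every m > 1 the m distinct m-th roots of unity sum to 0, e.g. 1 + exp(2*I*pi/3) + exp(-2*I*pi/3) = 0.)
A character is irreducible iff <chi, chi> = 1, so this representation is reducible.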